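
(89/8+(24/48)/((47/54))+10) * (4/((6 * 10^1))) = 8159/5640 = 1.45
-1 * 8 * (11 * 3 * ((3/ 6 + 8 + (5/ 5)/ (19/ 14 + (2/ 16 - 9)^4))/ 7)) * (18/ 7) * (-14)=4791138877008/ 415148251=11540.79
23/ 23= 1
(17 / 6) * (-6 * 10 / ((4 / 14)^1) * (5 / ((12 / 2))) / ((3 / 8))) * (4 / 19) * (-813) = 12899600 / 57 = 226308.77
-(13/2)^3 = -2197/8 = -274.62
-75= -75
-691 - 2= -693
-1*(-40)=40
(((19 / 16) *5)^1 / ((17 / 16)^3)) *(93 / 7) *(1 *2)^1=4523520 / 34391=131.53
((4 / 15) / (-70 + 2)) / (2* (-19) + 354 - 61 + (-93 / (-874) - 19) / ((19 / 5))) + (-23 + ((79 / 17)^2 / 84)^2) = -280579730549949631 / 12234266762029200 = -22.93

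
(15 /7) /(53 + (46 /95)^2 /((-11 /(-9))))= 0.04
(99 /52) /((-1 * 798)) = -33 /13832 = -0.00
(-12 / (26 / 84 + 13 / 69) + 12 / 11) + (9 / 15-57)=-2100762 / 26455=-79.41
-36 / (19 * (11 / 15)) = -540 / 209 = -2.58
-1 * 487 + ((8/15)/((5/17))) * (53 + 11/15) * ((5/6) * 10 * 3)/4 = 5489/45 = 121.98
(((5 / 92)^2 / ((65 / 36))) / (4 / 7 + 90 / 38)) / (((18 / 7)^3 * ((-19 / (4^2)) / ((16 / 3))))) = -96040 / 653404401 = -0.00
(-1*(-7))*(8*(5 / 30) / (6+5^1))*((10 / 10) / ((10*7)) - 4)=-186 / 55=-3.38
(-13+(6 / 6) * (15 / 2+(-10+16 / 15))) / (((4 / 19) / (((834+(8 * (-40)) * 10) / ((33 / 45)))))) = 9732541 / 44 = 221194.11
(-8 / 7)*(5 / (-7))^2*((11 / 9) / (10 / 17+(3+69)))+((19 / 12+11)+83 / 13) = 1877675987 / 99043308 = 18.96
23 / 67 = 0.34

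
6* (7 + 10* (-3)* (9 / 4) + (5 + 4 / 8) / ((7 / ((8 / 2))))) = -2409 / 7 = -344.14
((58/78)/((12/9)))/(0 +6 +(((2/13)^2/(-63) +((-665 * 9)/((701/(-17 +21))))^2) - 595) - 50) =11671265151/11035324895852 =0.00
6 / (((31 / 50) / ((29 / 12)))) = 725 / 31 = 23.39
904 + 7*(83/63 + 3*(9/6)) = 17005/18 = 944.72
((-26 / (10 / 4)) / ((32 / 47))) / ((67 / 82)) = -25051 / 1340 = -18.69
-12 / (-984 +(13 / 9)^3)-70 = -50050982 / 715139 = -69.99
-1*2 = -2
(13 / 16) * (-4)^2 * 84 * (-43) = -46956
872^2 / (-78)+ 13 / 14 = -5322181 / 546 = -9747.58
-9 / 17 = -0.53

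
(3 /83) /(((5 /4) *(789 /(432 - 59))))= 1492 /109145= 0.01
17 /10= 1.70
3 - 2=1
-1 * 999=-999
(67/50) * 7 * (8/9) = 1876/225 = 8.34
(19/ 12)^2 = 361/ 144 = 2.51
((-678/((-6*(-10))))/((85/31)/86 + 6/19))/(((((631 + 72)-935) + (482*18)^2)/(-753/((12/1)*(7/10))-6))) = 3832152389/92793980620880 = 0.00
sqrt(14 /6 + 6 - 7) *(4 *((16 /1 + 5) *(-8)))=-448 *sqrt(3)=-775.96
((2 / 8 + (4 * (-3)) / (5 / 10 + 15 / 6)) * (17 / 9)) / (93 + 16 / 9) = -255 / 3412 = -0.07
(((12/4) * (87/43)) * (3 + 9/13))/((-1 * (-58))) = 216/559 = 0.39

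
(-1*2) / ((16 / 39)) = -39 / 8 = -4.88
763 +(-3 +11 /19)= 14451 /19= 760.58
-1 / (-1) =1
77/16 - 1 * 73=-68.19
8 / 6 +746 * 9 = 20146 / 3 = 6715.33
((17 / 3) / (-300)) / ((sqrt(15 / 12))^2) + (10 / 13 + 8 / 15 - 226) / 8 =-410996 / 14625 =-28.10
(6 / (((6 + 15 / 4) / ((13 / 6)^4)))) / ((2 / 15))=10985 / 108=101.71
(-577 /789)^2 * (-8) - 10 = -8888642 /622521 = -14.28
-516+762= 246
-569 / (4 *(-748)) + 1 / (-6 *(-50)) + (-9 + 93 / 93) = -1751777 / 224400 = -7.81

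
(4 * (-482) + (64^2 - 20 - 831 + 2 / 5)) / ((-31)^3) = -6587 / 148955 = -0.04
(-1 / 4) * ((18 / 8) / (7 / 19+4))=-171 / 1328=-0.13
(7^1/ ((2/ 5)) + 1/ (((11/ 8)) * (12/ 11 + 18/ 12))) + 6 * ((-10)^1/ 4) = 317/ 114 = 2.78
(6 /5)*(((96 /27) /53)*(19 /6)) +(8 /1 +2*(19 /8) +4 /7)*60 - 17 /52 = 693829397 /868140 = 799.21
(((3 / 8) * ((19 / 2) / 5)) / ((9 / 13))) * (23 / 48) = 5681 / 11520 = 0.49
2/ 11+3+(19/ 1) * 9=1916/ 11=174.18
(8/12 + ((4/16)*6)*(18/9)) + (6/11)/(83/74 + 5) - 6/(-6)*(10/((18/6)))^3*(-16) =-26407565/44847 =-588.84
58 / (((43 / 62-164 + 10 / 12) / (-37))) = 99789 / 7555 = 13.21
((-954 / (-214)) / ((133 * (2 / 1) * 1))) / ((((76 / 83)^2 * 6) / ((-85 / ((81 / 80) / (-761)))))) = 118087965725 / 554838228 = 212.83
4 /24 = 1 /6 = 0.17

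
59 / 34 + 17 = 637 / 34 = 18.74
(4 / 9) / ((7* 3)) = 0.02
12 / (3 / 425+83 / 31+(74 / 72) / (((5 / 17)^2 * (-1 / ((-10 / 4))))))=11383200 / 30722551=0.37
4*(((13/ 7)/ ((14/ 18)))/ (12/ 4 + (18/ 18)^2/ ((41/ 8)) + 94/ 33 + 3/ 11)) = 316602/ 209377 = 1.51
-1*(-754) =754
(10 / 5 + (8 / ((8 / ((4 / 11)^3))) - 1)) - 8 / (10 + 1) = 427 / 1331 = 0.32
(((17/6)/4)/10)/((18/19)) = 0.07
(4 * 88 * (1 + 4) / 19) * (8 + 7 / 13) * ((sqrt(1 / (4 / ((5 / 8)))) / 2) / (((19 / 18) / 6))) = 1318680 * sqrt(10) / 4693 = 888.56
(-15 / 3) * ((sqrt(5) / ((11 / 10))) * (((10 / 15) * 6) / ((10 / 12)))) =-240 * sqrt(5) / 11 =-48.79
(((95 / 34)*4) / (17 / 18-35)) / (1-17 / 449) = -42655 / 125052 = -0.34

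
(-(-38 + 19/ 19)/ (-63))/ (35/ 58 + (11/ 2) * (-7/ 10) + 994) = -21460/ 36202131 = -0.00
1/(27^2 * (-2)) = -1/1458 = -0.00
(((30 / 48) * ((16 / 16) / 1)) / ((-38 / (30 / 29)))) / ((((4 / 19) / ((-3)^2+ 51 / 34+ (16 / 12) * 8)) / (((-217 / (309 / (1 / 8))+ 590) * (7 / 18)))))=-32409895175 / 82584576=-392.44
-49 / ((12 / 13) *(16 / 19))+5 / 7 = -83761 / 1344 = -62.32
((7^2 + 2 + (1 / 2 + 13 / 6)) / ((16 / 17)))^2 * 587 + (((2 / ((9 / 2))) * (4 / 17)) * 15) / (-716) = 13381033190369 / 7011072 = 1908557.38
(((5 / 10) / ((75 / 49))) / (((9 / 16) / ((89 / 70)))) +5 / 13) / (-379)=-49271 / 16628625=-0.00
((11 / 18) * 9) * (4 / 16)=11 / 8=1.38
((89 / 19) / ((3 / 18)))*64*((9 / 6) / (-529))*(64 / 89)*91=-3354624 / 10051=-333.76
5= 5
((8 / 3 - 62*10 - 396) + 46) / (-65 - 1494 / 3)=2902 / 1689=1.72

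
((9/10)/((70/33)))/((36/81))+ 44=125873/2800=44.95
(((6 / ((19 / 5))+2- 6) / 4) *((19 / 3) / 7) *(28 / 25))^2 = 2116 / 5625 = 0.38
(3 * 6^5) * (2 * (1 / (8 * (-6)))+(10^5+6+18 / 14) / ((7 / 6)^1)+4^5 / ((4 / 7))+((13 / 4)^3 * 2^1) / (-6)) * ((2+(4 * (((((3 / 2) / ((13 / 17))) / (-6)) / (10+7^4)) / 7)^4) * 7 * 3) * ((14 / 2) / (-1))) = -8475848172442373061104335284778683 / 296595379047418244812928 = -28577141692.71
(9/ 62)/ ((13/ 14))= 63/ 403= 0.16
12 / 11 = 1.09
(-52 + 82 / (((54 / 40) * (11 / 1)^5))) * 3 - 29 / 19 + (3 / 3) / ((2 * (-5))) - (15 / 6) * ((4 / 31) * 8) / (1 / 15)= -196.33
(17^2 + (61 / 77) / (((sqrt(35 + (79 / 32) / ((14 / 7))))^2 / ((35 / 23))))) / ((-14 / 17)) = -2882823331 / 8213898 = -350.97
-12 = -12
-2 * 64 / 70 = -64 / 35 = -1.83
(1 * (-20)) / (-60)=1 / 3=0.33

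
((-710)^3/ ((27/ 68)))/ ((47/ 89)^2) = -3232246635.95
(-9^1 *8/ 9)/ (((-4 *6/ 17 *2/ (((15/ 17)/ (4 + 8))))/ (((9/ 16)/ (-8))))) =-15/ 1024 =-0.01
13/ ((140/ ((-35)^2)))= 455/ 4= 113.75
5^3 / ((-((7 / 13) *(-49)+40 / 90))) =2925 / 607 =4.82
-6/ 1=-6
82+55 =137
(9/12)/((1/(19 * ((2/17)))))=57/34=1.68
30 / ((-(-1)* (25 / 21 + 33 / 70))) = 6300 / 349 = 18.05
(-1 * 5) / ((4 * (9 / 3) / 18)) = -15 / 2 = -7.50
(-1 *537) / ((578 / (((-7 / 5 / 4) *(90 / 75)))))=11277 / 28900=0.39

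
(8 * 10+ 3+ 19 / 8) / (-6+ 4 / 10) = -3415 / 224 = -15.25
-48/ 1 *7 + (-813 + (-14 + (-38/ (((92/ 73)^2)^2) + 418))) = -27225204339/ 35819648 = -760.06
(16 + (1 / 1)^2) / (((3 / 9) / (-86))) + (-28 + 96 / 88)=-48542 / 11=-4412.91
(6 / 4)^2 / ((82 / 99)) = 891 / 328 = 2.72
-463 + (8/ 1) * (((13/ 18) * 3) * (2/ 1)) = -1285/ 3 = -428.33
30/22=15/11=1.36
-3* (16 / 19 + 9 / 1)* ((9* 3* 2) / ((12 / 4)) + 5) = -12903 / 19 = -679.11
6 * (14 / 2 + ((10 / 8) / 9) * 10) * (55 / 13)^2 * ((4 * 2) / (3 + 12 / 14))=25579400 / 13689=1868.61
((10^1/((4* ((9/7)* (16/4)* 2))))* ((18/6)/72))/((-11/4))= -35/9504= -0.00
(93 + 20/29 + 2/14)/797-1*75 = -12115277/161791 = -74.88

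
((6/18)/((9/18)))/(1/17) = 34/3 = 11.33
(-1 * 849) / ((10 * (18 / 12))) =-283 / 5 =-56.60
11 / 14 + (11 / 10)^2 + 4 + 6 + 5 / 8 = 17669 / 1400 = 12.62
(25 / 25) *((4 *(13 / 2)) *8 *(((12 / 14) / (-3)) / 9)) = -6.60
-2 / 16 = -1 / 8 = -0.12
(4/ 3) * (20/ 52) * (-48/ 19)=-320/ 247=-1.30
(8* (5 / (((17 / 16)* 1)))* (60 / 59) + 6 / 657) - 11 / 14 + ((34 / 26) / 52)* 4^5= 32876779129 / 519708462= 63.26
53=53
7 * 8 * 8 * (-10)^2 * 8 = 358400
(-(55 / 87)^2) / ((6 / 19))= -57475 / 45414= -1.27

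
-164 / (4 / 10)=-410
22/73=0.30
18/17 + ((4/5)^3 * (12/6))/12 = 7294/6375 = 1.14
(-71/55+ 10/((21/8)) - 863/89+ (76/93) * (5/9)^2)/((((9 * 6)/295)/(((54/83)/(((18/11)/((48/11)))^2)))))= -6750253263104/38562865803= -175.05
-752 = -752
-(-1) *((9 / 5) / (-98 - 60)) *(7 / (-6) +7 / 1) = -21 / 316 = -0.07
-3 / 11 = -0.27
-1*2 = -2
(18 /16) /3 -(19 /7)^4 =-1035365 /19208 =-53.90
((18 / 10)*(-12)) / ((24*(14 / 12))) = -0.77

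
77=77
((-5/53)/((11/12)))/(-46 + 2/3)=45/19822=0.00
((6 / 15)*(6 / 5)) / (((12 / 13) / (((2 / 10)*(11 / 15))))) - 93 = -174232 / 1875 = -92.92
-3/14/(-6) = 1/28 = 0.04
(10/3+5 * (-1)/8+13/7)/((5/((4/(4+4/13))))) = 9971/11760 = 0.85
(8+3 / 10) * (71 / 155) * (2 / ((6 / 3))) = 5893 / 1550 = 3.80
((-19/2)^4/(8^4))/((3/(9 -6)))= 130321/65536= 1.99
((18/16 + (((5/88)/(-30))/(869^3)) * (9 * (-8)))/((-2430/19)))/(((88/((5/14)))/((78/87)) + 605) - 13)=-5348970744247/527114170304194176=-0.00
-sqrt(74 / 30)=-sqrt(555) / 15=-1.57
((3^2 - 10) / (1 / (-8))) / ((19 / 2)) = 16 / 19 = 0.84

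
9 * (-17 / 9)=-17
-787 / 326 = -2.41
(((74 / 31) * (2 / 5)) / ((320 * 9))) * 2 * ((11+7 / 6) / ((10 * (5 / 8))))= 2701 / 2092500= 0.00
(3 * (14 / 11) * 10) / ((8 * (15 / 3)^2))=21 / 110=0.19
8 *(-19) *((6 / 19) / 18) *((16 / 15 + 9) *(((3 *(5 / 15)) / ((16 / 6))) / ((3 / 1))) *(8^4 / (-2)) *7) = 2164736 / 45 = 48105.24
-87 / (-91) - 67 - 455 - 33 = -554.04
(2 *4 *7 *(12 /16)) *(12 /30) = 84 /5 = 16.80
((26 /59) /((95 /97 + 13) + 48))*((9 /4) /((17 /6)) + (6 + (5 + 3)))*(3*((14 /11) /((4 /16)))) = 8879962 /5527533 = 1.61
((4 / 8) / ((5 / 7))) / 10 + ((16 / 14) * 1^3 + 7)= 8.21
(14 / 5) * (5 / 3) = 14 / 3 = 4.67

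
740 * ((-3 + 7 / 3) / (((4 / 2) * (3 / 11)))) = -8140 / 9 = -904.44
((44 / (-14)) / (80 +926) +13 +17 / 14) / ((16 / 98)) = 700525 / 8048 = 87.04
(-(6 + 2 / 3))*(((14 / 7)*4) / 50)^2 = -64 / 375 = -0.17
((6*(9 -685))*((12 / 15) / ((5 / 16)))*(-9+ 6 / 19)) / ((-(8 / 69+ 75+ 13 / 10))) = -1182145536 / 1001813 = -1180.01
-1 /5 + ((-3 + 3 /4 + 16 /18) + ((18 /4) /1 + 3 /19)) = 10591 /3420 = 3.10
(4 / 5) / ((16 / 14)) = 7 / 10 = 0.70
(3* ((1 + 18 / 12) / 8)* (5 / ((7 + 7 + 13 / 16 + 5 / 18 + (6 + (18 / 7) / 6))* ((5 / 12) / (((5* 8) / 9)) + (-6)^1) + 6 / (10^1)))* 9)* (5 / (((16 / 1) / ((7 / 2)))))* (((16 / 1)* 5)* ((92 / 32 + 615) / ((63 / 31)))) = -957706250 / 107943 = -8872.33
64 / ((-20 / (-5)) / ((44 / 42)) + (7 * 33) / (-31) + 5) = 10912 / 233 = 46.83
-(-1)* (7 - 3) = 4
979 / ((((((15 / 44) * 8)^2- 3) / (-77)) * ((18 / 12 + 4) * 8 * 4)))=-829213 / 8592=-96.51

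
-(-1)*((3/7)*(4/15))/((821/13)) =52/28735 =0.00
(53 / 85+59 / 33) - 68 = -183976 / 2805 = -65.59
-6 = -6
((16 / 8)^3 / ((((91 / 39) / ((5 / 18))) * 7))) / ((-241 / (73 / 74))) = -730 / 1310799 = -0.00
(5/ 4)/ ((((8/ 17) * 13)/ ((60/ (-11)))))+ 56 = 62789/ 1144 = 54.89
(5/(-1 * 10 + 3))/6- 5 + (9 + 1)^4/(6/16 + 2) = 3355915/798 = 4205.41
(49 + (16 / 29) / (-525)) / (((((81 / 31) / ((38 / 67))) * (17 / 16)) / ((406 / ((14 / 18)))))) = 28121555264 / 5381775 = 5225.33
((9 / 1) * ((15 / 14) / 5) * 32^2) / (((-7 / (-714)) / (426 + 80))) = 713484288 / 7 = 101926326.86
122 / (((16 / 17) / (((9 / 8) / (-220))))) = -9333 / 14080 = -0.66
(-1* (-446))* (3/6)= 223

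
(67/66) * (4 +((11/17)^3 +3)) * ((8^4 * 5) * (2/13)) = 49016299520/2107677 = 23256.08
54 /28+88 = 1259 /14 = 89.93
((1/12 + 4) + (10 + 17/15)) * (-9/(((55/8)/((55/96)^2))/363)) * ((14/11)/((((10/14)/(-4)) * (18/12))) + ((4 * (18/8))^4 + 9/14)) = -1673270346187/107520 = -15562410.21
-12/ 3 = -4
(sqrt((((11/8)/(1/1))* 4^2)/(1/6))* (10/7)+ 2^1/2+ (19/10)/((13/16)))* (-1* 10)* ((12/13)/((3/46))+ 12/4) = -44600* sqrt(33)/91 - 96782/169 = -3388.14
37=37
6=6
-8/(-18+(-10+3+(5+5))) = 8/15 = 0.53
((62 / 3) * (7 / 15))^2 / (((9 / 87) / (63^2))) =267653876 / 75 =3568718.35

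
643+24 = 667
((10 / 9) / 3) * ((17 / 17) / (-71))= -10 / 1917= -0.01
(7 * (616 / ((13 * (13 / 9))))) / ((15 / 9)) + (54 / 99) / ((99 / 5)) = 42270362 / 306735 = 137.81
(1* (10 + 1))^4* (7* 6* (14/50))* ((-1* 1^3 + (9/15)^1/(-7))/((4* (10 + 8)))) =-1947253/750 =-2596.34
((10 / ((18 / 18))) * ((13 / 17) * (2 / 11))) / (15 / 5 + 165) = 65 / 7854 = 0.01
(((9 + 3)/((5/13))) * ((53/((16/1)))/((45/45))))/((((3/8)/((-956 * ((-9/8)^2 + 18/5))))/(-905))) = 46407087207/40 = 1160177180.18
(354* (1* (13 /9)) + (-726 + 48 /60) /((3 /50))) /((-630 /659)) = 11442217 /945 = 12108.17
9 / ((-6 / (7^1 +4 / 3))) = -25 / 2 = -12.50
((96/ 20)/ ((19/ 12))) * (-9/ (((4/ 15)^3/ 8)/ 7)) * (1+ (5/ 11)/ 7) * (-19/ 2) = 8966700/ 11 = 815154.55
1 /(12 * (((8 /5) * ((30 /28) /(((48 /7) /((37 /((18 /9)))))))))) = 0.02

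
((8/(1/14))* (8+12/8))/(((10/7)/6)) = 22344/5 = 4468.80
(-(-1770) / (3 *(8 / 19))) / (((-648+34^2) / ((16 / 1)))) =44.13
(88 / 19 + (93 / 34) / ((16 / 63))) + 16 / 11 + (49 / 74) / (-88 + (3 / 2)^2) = 16.85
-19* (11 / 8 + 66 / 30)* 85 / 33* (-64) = 33592 / 3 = 11197.33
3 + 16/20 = 19/5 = 3.80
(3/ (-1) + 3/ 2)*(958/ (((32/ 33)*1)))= -47421/ 32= -1481.91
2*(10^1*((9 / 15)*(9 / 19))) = 108 / 19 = 5.68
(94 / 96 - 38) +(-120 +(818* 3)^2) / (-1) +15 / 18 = -96352515 / 16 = -6022032.19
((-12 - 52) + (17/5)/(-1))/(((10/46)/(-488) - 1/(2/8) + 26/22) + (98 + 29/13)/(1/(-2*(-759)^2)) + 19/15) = 0.00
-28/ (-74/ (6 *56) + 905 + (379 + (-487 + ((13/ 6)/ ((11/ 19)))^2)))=-1707552/ 49444943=-0.03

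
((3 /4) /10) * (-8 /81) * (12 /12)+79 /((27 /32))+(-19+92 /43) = 148534 /1935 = 76.76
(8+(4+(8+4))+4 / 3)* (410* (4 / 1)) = 41546.67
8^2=64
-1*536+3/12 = -2143/4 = -535.75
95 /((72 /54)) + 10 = 81.25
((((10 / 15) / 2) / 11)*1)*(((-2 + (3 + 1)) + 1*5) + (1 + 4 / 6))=26 / 99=0.26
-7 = -7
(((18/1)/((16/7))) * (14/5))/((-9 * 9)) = -0.27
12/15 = 4/5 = 0.80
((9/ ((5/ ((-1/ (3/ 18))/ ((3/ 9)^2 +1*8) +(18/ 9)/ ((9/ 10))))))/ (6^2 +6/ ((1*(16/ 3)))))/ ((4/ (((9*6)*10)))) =7792/ 803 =9.70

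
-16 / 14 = -8 / 7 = -1.14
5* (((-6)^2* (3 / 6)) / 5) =18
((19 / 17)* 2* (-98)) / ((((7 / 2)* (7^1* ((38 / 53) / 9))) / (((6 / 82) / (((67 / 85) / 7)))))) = -200340 / 2747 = -72.93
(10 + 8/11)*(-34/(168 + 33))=-1.81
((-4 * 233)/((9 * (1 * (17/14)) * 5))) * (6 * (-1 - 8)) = 78288/85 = 921.04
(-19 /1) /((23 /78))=-1482 /23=-64.43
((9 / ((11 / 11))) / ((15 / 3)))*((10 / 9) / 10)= 1 / 5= 0.20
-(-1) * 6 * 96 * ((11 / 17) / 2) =3168 / 17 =186.35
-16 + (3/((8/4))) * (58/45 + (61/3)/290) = -24293/1740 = -13.96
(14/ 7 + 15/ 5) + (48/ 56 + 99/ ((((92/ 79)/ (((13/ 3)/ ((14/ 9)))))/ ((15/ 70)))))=1020673/ 18032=56.60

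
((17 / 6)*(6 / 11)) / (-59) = -17 / 649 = -0.03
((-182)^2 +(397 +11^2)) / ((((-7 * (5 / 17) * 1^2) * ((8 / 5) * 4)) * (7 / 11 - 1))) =449361 / 64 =7021.27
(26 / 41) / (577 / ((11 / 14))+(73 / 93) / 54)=1436292 / 1663309279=0.00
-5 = -5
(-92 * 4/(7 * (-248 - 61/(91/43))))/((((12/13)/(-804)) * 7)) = -4166864/176337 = -23.63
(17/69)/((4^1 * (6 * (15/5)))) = 17/4968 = 0.00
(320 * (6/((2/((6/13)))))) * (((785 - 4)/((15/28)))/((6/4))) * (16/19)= 89571328/247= 362636.96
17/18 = 0.94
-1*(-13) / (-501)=-13 / 501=-0.03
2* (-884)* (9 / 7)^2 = -143208 / 49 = -2922.61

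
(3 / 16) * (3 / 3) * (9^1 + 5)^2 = 147 / 4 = 36.75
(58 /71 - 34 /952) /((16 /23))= 1.12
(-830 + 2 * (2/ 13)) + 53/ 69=-743545/ 897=-828.92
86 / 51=1.69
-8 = -8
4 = 4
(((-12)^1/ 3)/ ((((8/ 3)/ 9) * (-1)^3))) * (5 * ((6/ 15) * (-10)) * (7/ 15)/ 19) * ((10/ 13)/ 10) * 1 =-0.51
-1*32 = -32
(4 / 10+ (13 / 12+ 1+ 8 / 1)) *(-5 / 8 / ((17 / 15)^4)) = -624375 / 157216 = -3.97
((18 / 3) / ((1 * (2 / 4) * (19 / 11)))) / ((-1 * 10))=-66 / 95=-0.69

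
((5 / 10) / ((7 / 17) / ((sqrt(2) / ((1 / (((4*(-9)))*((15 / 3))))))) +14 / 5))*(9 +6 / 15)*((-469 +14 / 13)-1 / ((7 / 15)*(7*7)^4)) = -8642330584471086336 / 11003134932613187-3530363800846032*sqrt(2) / 11003134932613187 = -785.90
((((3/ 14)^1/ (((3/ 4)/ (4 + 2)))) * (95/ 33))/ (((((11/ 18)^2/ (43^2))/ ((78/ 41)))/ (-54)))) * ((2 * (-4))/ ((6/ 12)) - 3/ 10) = 15629370445728/ 381997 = 40914903.64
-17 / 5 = -3.40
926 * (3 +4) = 6482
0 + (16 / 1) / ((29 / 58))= 32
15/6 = 5/2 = 2.50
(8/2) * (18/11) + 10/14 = 559/77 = 7.26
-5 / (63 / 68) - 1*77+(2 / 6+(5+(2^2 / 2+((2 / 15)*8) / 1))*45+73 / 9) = 6070 / 21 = 289.05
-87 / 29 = -3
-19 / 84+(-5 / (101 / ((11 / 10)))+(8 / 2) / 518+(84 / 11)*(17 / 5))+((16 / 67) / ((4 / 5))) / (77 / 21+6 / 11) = 591737579431 / 22969769460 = 25.76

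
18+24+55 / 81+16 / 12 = 3565 / 81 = 44.01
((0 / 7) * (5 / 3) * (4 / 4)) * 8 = 0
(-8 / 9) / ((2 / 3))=-4 / 3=-1.33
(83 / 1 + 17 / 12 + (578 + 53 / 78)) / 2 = 34481 / 104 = 331.55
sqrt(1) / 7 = 1 / 7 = 0.14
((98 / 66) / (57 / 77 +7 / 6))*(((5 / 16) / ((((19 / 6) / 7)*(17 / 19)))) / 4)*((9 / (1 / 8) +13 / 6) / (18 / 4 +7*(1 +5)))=5342225 / 22285776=0.24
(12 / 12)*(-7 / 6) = -7 / 6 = -1.17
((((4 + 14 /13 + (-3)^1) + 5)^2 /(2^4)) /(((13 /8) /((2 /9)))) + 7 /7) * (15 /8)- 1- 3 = -1.32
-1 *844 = -844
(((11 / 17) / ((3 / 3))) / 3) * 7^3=3773 / 51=73.98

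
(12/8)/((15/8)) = 0.80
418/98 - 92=-4299/49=-87.73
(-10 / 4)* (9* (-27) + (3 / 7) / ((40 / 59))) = 67863 / 112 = 605.92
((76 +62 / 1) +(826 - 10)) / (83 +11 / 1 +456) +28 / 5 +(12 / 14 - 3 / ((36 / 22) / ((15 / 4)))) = 20277 / 15400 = 1.32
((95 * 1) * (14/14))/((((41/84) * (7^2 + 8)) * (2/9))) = 630/41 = 15.37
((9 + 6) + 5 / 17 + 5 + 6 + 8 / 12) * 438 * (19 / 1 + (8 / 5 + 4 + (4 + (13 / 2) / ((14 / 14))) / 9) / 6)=72731725 / 306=237685.38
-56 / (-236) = 14 / 59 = 0.24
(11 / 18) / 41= 11 / 738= 0.01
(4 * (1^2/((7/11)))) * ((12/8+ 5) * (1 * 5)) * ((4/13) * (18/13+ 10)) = 65120/91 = 715.60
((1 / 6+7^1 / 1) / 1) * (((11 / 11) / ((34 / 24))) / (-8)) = -0.63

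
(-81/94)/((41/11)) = -891/3854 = -0.23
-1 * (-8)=8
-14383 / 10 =-1438.30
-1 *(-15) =15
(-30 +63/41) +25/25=-1126/41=-27.46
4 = 4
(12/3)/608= 1/152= 0.01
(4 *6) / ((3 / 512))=4096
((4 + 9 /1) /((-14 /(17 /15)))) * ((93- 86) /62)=-221 /1860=-0.12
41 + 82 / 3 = 205 / 3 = 68.33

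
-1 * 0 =0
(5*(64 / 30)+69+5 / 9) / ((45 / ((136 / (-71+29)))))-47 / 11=-939791 / 93555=-10.05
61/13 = 4.69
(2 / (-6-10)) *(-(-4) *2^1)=-1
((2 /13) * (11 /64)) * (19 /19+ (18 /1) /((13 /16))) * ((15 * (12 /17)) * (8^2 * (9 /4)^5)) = 8798005755 /367744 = 23924.27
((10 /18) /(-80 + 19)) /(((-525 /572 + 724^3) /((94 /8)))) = -33605 /119174700943647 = -0.00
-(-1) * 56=56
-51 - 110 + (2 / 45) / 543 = -3934033 / 24435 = -161.00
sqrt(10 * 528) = 4 * sqrt(330) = 72.66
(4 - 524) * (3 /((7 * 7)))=-1560 /49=-31.84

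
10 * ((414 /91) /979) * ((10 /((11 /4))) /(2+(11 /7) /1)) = 6624 /139997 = 0.05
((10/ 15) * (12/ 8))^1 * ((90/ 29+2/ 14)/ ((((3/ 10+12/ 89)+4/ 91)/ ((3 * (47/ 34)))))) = 537536415/ 19117061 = 28.12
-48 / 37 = -1.30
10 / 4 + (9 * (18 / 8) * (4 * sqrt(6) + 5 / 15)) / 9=13 / 4 + 9 * sqrt(6)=25.30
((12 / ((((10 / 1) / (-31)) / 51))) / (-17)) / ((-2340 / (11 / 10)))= -341 / 6500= -0.05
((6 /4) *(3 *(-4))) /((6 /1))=-3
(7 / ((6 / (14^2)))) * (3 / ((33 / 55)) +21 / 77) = 39788 / 33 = 1205.70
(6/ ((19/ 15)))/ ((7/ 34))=3060/ 133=23.01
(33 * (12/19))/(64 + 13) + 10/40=0.52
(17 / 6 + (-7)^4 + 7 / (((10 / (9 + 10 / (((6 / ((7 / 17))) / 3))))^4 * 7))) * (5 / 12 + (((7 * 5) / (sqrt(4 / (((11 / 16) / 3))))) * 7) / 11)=753358063751 / 751689000 + 36914545123799 * sqrt(33) / 16537158000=13825.34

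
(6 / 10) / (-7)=-3 / 35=-0.09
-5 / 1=-5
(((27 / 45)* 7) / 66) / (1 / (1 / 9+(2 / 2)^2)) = 7 / 99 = 0.07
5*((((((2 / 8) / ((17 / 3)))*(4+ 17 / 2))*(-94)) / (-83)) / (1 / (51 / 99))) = 1.61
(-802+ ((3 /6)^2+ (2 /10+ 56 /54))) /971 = -432277 /524340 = -0.82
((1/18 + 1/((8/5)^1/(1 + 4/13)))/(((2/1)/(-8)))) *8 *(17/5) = -55556/585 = -94.97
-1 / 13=-0.08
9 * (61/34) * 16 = 4392/17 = 258.35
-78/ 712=-39/ 356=-0.11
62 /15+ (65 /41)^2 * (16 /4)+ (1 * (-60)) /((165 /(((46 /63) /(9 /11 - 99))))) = 202867037 /14296905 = 14.19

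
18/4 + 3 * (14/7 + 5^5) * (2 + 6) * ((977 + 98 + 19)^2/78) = 29940049493/26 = 1151540365.12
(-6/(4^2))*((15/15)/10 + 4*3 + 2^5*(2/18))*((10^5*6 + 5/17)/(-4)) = 880625.43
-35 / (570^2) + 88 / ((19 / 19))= 5718233 / 64980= 88.00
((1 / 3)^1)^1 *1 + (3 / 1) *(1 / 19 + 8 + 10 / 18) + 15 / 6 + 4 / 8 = 554 / 19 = 29.16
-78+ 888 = 810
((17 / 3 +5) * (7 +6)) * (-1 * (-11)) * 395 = 1807520 / 3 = 602506.67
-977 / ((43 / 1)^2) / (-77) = 977 / 142373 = 0.01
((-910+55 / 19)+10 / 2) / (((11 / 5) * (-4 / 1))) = 21425 / 209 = 102.51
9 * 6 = 54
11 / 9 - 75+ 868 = 7148 / 9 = 794.22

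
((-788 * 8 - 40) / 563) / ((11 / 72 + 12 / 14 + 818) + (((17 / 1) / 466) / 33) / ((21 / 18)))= -8194874688 / 595630875901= -0.01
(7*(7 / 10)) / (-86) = -49 / 860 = -0.06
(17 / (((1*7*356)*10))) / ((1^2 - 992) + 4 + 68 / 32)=-17 / 24543085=-0.00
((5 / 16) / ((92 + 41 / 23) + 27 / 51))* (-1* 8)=-1955 / 73752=-0.03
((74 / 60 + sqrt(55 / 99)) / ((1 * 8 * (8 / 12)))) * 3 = 3 * sqrt(5) / 16 + 111 / 160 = 1.11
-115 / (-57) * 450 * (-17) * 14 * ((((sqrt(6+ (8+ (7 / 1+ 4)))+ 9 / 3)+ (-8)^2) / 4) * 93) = -6872607000 / 19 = -361716157.89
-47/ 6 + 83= 451/ 6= 75.17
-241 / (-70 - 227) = 241 / 297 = 0.81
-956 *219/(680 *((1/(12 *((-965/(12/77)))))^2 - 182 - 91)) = 57797371552305/51248084938016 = 1.13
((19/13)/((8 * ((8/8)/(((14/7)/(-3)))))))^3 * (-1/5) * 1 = 6859/18982080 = 0.00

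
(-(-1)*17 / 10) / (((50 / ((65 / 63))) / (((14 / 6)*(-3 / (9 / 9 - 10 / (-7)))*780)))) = -78.87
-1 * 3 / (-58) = 3 / 58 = 0.05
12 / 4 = 3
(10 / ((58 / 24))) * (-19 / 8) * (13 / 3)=-1235 / 29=-42.59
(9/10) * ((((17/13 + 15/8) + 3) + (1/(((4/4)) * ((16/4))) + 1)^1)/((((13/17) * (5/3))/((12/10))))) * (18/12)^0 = 1064421/169000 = 6.30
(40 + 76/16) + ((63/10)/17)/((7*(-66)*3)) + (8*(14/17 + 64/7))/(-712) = 26001713/582505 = 44.64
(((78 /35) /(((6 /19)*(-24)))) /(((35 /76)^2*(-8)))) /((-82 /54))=-802503 /7031500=-0.11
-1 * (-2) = 2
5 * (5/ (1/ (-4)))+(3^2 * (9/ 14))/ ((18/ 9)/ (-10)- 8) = -57805/ 574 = -100.71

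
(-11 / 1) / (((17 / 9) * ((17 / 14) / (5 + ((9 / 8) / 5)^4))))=-23.99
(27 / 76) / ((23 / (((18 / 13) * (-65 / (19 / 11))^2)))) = 9555975 / 315514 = 30.29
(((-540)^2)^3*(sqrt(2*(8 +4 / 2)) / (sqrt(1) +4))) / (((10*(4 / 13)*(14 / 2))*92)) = 805834617120000*sqrt(5) / 161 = 11191931568340.60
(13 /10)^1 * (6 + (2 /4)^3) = 637 /80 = 7.96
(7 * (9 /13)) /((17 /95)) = 5985 /221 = 27.08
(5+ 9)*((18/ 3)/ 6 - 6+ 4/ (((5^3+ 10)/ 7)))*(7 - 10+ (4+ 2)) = -9058/ 45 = -201.29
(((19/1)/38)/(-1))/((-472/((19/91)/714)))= 19/61335456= 0.00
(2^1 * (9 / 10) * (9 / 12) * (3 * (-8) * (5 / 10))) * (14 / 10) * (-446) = 252882 / 25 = 10115.28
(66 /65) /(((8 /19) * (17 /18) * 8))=5643 /17680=0.32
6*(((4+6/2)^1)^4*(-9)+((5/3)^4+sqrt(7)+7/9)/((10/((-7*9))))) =-1949626/15-189*sqrt(7)/5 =-130075.08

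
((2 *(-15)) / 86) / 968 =-15 / 41624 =-0.00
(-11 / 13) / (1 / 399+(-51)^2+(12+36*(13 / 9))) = -4389 / 13823368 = -0.00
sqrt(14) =3.74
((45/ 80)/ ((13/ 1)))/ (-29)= -9/ 6032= -0.00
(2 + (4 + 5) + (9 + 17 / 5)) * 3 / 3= 23.40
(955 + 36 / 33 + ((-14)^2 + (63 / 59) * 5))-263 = 580485 / 649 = 894.43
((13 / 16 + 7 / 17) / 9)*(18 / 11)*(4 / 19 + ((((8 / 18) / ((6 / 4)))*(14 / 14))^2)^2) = 20383189 / 419602194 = 0.05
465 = 465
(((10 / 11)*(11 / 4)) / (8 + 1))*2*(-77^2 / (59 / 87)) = -859705 / 177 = -4857.09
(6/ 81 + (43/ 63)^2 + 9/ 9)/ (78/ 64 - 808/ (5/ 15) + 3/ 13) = -2542592/ 3999882789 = -0.00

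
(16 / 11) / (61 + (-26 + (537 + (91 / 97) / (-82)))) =127264 / 50045567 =0.00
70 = 70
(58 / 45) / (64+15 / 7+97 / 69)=4669 / 244695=0.02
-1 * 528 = -528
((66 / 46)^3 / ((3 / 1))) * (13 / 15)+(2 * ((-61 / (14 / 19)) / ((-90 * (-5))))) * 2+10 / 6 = 34188157 / 19163025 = 1.78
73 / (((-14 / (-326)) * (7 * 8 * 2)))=11899 / 784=15.18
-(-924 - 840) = 1764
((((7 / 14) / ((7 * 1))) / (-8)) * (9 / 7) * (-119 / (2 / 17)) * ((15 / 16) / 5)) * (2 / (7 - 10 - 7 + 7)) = -2601 / 1792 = -1.45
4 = 4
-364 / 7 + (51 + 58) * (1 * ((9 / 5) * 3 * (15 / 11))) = 8257 / 11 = 750.64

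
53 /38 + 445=446.39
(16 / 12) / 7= 4 / 21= 0.19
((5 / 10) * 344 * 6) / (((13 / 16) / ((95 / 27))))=522880 / 117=4469.06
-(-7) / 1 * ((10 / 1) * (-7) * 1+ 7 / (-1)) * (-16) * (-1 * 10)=-86240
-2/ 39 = -0.05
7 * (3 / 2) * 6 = 63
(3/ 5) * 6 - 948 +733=-211.40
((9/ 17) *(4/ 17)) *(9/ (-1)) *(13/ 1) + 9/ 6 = -7557/ 578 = -13.07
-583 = -583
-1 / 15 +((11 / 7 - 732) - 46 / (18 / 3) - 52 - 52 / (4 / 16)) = -104807 / 105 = -998.16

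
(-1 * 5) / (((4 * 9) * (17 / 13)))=-65 / 612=-0.11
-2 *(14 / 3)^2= -392 / 9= -43.56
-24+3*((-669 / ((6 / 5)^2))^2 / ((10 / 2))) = 6214973 / 48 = 129478.60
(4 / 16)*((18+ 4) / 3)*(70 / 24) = 5.35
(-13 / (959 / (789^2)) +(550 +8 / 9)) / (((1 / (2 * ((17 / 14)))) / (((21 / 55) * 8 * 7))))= -1851782392 / 4521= -409595.75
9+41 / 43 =428 / 43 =9.95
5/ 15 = 1/ 3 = 0.33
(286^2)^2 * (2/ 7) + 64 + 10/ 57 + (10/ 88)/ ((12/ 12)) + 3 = 33559978631183/ 17556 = 1911595957.57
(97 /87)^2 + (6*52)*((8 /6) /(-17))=-2988751 /128673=-23.23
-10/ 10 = -1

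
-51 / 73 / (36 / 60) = -1.16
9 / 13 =0.69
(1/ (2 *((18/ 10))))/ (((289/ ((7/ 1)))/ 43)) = 1505/ 5202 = 0.29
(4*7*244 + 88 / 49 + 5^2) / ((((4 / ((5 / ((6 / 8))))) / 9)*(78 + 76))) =5041215 / 7546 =668.06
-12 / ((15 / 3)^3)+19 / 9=2267 / 1125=2.02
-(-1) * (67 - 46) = 21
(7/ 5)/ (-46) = -7/ 230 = -0.03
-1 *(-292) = 292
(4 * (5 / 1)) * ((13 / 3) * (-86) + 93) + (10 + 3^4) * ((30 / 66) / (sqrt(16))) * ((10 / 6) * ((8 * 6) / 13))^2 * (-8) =-3743540 / 429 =-8726.20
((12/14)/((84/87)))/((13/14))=87/91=0.96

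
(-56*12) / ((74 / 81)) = -27216 / 37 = -735.57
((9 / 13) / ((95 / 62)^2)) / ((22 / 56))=968688 / 1290575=0.75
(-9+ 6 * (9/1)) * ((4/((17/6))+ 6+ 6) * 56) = 33797.65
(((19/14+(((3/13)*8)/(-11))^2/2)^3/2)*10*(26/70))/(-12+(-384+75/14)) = -60496199429997547/4935542627909457564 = -0.01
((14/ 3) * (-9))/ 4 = -21/ 2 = -10.50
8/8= 1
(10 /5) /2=1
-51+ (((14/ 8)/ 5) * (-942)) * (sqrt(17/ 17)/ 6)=-2119/ 20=-105.95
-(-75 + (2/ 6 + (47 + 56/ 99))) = 2683/ 99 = 27.10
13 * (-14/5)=-182/5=-36.40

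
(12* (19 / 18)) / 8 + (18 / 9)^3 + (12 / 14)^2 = 6067 / 588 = 10.32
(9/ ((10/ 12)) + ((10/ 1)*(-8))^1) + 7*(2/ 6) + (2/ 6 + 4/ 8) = -66.03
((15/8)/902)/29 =15/209264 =0.00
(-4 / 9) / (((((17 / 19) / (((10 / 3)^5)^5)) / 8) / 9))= -6080000000000000000000000000 / 14403906360531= -422107714936287.66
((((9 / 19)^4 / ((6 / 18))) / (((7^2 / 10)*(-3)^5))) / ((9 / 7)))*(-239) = 21510 / 912247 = 0.02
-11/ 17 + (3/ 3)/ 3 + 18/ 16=331/ 408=0.81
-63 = -63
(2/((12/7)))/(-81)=-7/486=-0.01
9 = 9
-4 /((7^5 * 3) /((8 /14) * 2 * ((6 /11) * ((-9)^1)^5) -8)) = 11339872 /3882417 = 2.92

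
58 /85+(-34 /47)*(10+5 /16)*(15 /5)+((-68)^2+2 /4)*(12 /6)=294904573 /31960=9227.30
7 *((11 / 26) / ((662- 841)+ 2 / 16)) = -308 / 18603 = -0.02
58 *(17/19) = 986/19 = 51.89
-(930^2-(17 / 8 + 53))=-6918759 / 8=-864844.88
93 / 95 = 0.98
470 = 470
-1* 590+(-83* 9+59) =-1278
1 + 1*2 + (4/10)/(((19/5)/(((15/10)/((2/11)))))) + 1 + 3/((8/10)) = 8.62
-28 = -28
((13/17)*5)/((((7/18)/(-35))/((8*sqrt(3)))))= -46800*sqrt(3)/17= -4768.23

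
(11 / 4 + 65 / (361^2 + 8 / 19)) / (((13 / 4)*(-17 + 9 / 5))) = -136210585 / 2446393716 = -0.06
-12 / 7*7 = -12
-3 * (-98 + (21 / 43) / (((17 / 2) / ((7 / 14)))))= 214851 / 731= 293.91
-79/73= -1.08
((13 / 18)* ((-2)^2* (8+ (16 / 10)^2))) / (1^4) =2288 / 75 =30.51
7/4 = 1.75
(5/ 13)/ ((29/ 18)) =90/ 377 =0.24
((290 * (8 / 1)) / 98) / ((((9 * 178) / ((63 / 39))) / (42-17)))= 14500 / 24297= 0.60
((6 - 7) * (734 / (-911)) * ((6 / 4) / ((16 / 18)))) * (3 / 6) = 9909 / 14576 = 0.68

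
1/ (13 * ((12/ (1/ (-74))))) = -1/ 11544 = -0.00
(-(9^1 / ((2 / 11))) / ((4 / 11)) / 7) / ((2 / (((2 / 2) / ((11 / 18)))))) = -891 / 56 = -15.91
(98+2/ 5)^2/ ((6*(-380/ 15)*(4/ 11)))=-166419/ 950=-175.18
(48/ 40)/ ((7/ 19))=114/ 35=3.26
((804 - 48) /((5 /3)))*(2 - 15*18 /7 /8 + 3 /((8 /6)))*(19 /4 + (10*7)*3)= -278316 /5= -55663.20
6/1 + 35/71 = 461/71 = 6.49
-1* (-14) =14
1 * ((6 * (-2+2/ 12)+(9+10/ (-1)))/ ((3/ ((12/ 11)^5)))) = -995328/ 161051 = -6.18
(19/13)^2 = 361/169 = 2.14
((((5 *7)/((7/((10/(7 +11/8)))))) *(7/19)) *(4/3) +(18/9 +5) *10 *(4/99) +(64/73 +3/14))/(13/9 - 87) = -0.08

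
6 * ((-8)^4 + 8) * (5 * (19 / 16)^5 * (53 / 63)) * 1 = 112204426185 / 458752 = 244586.24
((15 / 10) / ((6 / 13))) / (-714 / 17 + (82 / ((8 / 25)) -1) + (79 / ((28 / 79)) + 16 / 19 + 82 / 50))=43225 / 5833712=0.01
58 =58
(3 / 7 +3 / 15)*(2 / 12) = 11 / 105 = 0.10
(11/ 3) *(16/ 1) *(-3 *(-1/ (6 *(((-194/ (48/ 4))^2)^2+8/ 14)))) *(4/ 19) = 1064448/ 11774492869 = 0.00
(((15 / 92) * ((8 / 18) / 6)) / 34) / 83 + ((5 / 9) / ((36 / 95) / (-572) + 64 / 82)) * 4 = 482022969385 / 169151916036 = 2.85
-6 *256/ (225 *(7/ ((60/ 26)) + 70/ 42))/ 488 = -128/ 43005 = -0.00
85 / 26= 3.27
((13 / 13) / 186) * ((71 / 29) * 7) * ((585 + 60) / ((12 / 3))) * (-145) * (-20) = 2671375 / 62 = 43086.69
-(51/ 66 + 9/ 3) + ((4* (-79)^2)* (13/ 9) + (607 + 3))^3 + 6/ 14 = 5535404933391904357/ 112266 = 49306156212850.77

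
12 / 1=12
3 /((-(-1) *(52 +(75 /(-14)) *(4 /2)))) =21 /289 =0.07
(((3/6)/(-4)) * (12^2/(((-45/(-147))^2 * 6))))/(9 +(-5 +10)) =-343/150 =-2.29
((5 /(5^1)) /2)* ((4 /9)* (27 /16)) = 3 /8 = 0.38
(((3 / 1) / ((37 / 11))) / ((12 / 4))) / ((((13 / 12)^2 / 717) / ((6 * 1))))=1089.78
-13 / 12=-1.08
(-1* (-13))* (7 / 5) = 91 / 5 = 18.20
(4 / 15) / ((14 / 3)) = 0.06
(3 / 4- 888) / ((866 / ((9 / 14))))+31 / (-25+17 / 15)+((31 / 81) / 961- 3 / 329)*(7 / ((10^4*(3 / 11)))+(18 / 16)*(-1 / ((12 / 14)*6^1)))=-536652618055333 / 274414308570000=-1.96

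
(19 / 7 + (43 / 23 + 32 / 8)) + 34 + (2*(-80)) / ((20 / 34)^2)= -337952 / 805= -419.82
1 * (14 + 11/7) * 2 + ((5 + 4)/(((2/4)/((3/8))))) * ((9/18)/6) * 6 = 1933/56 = 34.52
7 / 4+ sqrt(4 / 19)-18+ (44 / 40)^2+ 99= 2 * sqrt(19) / 19+ 2099 / 25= 84.42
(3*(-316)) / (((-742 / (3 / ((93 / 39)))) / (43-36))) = 11.25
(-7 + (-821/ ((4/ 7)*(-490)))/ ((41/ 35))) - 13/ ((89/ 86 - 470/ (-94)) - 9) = -9421/ 83640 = -0.11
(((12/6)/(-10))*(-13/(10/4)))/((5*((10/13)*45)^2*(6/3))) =0.00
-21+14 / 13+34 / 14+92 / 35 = -6764 / 455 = -14.87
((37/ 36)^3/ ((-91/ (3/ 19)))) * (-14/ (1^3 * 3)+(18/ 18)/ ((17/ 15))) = 9776029/ 1371359808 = 0.01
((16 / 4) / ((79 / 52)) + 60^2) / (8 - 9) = -284608 / 79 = -3602.63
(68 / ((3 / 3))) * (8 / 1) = 544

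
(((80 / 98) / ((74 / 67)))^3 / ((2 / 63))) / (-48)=-0.26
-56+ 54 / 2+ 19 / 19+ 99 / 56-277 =-16981 / 56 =-303.23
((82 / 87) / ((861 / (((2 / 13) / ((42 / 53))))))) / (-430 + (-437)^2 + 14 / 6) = 53 / 47518245684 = 0.00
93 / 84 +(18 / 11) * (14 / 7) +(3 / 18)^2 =6109 / 1386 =4.41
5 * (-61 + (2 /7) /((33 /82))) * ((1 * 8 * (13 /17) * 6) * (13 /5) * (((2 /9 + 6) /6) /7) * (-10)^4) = -42620726.03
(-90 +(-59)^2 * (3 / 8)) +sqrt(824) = 2 * sqrt(206) +9723 / 8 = 1244.08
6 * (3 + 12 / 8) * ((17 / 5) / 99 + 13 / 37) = 21192 / 2035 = 10.41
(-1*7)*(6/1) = -42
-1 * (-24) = 24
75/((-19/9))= -675/19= -35.53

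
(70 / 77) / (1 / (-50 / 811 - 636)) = -5158460 / 8921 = -578.24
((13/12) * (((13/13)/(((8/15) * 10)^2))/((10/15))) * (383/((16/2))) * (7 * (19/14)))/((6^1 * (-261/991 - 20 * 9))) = -93749591/3902472192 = -0.02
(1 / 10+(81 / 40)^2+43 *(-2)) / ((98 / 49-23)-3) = 130879 / 38400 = 3.41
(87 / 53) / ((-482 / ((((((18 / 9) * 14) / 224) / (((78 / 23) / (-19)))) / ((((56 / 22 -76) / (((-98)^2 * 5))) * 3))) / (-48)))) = 1673533015 / 154561065984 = 0.01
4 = 4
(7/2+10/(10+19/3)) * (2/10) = 403/490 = 0.82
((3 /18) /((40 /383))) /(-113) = -383 /27120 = -0.01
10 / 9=1.11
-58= -58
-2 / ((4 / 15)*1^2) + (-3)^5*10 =-4875 / 2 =-2437.50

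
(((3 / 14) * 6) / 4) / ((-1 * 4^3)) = -9 / 1792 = -0.01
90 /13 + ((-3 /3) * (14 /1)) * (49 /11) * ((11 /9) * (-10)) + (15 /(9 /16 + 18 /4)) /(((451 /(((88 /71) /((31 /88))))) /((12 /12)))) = 769.17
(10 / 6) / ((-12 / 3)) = -5 / 12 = -0.42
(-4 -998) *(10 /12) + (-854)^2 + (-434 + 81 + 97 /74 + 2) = 53881717 /74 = 728131.31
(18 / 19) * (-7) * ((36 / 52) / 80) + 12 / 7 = 114591 / 69160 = 1.66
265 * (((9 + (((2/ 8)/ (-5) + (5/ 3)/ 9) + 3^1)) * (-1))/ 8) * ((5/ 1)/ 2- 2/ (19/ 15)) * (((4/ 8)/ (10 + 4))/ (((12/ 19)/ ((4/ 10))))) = -347309/ 41472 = -8.37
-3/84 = -1/28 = -0.04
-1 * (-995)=995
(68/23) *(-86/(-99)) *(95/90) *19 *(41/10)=21639062/102465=211.18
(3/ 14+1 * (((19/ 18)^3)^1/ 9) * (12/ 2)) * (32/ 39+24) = 14794670/ 597051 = 24.78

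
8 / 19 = 0.42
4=4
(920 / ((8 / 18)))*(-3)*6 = -37260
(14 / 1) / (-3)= -14 / 3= -4.67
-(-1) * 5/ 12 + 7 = 89/ 12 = 7.42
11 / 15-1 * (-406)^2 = -2472529 / 15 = -164835.27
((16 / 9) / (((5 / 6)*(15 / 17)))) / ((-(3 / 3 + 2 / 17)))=-9248 / 4275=-2.16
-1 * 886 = -886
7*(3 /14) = 3 /2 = 1.50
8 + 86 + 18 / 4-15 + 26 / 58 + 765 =49239 / 58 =848.95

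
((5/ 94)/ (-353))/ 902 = -5/ 29930164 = -0.00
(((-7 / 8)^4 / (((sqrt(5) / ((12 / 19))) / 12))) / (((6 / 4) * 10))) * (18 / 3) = 21609 * sqrt(5) / 60800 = 0.79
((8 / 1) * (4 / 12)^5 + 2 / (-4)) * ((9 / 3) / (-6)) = 227 / 972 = 0.23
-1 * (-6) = 6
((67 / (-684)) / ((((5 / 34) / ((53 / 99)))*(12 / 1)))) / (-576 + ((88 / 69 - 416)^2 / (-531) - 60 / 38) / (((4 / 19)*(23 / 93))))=43334632051 / 9956602641270780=0.00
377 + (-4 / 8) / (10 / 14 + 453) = 2394697 / 6352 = 377.00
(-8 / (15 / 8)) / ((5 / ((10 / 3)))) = -128 / 45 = -2.84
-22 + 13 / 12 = -251 / 12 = -20.92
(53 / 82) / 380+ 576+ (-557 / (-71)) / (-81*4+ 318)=3814291309 / 6637080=574.69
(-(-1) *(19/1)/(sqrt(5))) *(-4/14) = -38 *sqrt(5)/35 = -2.43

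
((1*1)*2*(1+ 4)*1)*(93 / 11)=930 / 11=84.55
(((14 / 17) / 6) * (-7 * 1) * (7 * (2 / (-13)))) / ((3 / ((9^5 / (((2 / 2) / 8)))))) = 36006768 / 221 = 162926.55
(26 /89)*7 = 182 /89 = 2.04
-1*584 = -584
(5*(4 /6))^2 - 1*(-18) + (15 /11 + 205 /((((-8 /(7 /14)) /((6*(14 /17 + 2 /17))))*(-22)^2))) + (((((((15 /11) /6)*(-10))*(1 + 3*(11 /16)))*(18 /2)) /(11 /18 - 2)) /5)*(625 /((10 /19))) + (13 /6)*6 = 10755.12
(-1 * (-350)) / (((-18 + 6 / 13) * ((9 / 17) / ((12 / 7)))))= -11050 / 171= -64.62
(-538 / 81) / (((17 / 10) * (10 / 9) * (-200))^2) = -269 / 5780000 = -0.00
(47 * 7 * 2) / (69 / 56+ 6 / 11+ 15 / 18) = 1215984 / 4825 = 252.02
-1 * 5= -5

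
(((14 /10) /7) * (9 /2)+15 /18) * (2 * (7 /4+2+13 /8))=559 /30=18.63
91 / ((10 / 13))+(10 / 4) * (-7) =504 / 5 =100.80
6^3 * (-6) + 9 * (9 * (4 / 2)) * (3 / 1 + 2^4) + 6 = 1788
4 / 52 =1 / 13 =0.08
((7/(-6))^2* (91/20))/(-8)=-4459/5760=-0.77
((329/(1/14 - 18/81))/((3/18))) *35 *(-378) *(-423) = -1391931633960/19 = -73259559682.11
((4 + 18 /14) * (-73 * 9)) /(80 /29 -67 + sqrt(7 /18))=61331607 * sqrt(14) /437275685 + 23640162174 /437275685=54.59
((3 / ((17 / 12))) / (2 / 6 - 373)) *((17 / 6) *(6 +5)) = -99 / 559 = -0.18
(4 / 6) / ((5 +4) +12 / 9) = 2 / 31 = 0.06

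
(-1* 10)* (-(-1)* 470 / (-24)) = 1175 / 6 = 195.83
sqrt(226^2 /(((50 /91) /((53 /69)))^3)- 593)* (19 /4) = 19* sqrt(196851291702943074) /4761000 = 1770.62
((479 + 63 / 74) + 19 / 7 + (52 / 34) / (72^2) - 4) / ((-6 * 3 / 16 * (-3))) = 5461670071 / 38517444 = 141.80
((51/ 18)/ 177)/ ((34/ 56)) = 14/ 531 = 0.03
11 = 11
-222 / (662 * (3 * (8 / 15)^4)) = -1873125 / 1355776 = -1.38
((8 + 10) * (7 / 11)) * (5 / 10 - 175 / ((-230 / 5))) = 1134 / 23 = 49.30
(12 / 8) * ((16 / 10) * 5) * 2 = 24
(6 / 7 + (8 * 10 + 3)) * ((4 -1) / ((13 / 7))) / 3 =587 / 13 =45.15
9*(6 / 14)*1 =27 / 7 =3.86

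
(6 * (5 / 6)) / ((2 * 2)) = 5 / 4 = 1.25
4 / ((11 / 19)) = 76 / 11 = 6.91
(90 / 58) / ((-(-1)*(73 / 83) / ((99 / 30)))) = 5.82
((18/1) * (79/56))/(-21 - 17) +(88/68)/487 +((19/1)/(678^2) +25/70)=-312191734595/1012322540376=-0.31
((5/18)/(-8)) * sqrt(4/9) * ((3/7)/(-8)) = 5/4032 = 0.00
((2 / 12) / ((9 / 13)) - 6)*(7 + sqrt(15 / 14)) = -2177 / 54 - 311*sqrt(210) / 756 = -46.28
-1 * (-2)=2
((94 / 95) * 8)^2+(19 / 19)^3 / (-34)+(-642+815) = 72303161 / 306850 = 235.63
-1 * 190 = -190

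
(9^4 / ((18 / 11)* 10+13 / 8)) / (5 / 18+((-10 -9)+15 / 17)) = -176674608 / 8641597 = -20.44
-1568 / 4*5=-1960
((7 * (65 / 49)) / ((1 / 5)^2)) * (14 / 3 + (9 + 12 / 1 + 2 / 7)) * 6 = 1771250 / 49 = 36147.96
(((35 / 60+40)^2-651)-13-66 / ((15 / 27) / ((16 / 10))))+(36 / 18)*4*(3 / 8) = 2865337 / 3600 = 795.93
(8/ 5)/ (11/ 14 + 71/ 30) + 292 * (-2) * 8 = -1546264/ 331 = -4671.49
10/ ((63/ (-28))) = -40/ 9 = -4.44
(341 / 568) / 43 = 341 / 24424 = 0.01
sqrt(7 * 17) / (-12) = -sqrt(119) / 12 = -0.91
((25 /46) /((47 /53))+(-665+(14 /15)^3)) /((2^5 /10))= -4841934347 /23349600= -207.37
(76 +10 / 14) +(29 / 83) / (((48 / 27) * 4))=2854371 / 37184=76.76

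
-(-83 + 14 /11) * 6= 5394 /11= 490.36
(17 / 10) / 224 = 17 / 2240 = 0.01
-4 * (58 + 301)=-1436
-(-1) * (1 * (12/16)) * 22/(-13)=-1.27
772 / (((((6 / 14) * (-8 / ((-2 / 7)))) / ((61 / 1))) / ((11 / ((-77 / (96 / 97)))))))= -376736 / 679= -554.84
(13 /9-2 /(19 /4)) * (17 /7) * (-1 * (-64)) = 27200 /171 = 159.06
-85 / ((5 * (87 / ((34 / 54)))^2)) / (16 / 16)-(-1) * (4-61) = -314519570 / 5517801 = -57.00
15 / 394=0.04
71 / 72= 0.99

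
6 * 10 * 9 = 540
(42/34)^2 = 441/289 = 1.53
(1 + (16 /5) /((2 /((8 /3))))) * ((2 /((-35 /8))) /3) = -1264 /1575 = -0.80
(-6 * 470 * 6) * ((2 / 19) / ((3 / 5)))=-56400 / 19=-2968.42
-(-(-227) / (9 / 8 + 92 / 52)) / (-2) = 11804 / 301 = 39.22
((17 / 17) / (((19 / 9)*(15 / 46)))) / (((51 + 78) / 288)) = 13248 / 4085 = 3.24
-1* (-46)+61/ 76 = 3557/ 76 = 46.80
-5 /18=-0.28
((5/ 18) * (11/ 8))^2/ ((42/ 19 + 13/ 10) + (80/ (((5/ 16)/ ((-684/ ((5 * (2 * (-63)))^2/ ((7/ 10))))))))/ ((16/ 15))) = 0.05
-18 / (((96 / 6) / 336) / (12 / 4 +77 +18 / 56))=-60723 / 2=-30361.50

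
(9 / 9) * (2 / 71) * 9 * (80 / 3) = 6.76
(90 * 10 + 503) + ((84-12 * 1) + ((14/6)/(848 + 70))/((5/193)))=20312101/13770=1475.10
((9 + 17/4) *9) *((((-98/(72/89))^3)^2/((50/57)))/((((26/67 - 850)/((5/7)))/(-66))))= 5483575122338112592652629/230040207360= 23837463829775.75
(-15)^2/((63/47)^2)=55225/441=125.23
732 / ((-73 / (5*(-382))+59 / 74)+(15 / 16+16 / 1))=413843520 / 10048153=41.19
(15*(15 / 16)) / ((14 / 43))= 9675 / 224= 43.19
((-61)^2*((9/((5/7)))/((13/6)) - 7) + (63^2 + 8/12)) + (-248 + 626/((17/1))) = -2152972/3315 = -649.46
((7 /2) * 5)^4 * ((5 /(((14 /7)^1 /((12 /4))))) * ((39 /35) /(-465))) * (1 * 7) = -11799.27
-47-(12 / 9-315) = 800 / 3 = 266.67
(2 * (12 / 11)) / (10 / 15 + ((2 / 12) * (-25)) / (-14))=224 / 99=2.26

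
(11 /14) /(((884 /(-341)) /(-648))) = 303831 /1547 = 196.40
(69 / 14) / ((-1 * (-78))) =23 / 364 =0.06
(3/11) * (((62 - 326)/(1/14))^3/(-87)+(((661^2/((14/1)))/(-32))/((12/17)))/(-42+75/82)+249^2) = 152423289387670925/962941056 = 158289324.60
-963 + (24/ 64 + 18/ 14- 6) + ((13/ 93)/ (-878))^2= -90294602475493/ 93343260024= -967.34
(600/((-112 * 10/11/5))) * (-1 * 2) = 825/14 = 58.93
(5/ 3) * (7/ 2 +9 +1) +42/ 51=23.32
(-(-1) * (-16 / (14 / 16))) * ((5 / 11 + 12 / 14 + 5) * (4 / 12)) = -38.47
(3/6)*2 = 1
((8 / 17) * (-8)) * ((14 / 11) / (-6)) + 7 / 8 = 7511 / 4488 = 1.67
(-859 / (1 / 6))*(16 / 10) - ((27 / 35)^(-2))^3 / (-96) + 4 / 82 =-62873393859112763 / 7624435223520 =-8246.30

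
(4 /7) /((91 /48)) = 192 /637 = 0.30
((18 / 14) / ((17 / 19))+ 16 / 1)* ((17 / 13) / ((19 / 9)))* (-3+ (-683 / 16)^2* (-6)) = -118123.81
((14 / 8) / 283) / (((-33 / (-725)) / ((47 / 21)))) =34075 / 112068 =0.30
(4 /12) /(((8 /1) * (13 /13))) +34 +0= 817 /24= 34.04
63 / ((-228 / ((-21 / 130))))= 441 / 9880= 0.04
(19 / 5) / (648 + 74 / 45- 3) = 0.01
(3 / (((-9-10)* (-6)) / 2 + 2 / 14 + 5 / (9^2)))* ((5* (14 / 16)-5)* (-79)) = 2.59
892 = 892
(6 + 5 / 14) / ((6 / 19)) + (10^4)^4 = 840000000000001691 / 84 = 10000000000000020.13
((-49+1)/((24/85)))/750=-17/75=-0.23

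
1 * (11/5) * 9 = 99/5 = 19.80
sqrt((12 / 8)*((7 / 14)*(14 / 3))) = sqrt(14) / 2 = 1.87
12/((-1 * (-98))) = 6/49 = 0.12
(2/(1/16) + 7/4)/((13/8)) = 270/13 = 20.77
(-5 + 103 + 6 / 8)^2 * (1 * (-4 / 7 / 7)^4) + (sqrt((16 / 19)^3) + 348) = 64 * sqrt(19) / 361 + 2008647148 / 5764801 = 349.21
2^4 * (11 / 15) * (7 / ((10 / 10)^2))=1232 / 15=82.13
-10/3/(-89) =0.04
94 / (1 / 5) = 470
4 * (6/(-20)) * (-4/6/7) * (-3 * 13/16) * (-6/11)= 117/770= 0.15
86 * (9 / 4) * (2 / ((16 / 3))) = 1161 / 16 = 72.56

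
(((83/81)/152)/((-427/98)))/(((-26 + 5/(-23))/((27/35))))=1909/41932620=0.00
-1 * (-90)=90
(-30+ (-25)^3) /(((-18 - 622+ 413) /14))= 219170 /227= 965.51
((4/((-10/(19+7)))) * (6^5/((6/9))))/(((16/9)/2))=-682344/5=-136468.80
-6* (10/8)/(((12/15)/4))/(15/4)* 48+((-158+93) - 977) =-1522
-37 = -37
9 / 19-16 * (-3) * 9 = 8217 / 19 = 432.47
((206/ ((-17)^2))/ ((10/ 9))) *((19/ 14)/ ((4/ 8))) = 17613/ 10115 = 1.74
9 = 9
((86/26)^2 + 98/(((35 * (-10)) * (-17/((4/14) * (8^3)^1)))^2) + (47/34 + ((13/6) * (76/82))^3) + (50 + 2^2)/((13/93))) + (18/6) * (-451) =-5267376896341934377/5566804565253750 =-946.21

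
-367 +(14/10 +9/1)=-1783/5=-356.60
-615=-615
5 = 5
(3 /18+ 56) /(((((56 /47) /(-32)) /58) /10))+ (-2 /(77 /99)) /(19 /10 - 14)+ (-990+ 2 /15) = -875905.84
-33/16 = -2.06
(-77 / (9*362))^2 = 0.00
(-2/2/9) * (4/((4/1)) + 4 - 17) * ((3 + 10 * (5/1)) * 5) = 1060/3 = 353.33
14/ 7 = 2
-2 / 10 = -1 / 5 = -0.20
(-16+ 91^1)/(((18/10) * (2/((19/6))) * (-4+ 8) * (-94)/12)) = -2375/1128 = -2.11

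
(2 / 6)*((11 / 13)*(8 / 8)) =11 / 39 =0.28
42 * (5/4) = 105/2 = 52.50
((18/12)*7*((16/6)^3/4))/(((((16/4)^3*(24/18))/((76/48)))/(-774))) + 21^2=-273.88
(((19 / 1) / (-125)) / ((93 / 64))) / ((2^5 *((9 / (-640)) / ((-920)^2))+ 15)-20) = 164675584 / 7871520837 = 0.02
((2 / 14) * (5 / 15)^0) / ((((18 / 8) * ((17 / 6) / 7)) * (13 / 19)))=152 / 663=0.23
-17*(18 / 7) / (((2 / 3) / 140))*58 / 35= -106488 / 7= -15212.57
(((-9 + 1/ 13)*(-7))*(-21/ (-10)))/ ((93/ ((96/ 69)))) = 90944/ 46345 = 1.96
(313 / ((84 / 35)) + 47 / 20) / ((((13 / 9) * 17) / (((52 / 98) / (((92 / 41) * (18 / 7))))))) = 23329 / 46920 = 0.50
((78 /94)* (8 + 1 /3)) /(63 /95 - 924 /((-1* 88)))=61750 /99687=0.62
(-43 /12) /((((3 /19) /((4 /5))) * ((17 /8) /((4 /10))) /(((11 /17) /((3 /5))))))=-143792 /39015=-3.69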